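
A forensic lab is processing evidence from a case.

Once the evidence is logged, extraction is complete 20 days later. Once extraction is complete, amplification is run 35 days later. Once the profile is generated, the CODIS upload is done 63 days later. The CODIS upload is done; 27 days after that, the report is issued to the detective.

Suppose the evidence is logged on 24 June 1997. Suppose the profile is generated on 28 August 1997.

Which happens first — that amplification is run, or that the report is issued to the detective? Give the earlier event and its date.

The evidence is logged: Jun 24, 1997.
Extraction is complete: Jun 24, 1997 + 20 days = Jul 14, 1997.
Amplification is run: Jul 14, 1997 + 35 days = Aug 18, 1997.
The profile is generated: Aug 28, 1997.
The CODIS upload is done: Aug 28, 1997 + 63 days = Oct 30, 1997.
The report is issued to the detective: Oct 30, 1997 + 27 days = Nov 26, 1997.
Comparing: amplification is run on Aug 18, 1997 vs the report is issued to the detective on Nov 26, 1997. Earlier: amplification is run.

Amplification is run — 18 August 1997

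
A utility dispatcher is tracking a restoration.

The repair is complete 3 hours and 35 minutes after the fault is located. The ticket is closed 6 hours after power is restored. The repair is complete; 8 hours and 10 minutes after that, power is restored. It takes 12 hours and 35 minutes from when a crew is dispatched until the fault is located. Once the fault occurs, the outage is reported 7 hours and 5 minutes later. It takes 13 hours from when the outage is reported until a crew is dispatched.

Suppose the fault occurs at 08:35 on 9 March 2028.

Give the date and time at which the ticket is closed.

11:00 on 11 March 2028

The fault occurs: 08:35 Mar 9, 2028.
The outage is reported: 08:35 Mar 9, 2028 + 7h05m = 15:40 Mar 9, 2028.
A crew is dispatched: 15:40 Mar 9, 2028 + 13h = 04:40 Mar 10, 2028.
The fault is located: 04:40 Mar 10, 2028 + 12h35m = 17:15 Mar 10, 2028.
The repair is complete: 17:15 Mar 10, 2028 + 3h35m = 20:50 Mar 10, 2028.
Power is restored: 20:50 Mar 10, 2028 + 8h10m = 05:00 Mar 11, 2028.
The ticket is closed: 05:00 Mar 11, 2028 + 6h = 11:00 Mar 11, 2028.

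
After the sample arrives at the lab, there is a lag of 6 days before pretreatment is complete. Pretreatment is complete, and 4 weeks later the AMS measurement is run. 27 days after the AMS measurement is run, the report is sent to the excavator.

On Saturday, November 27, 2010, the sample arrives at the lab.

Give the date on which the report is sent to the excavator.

Thursday, January 27, 2011

The sample arrives at the lab: Nov 27, 2010.
Pretreatment is complete: Nov 27, 2010 + 6 days = Dec 3, 2010.
The AMS measurement is run: Dec 3, 2010 + 4 weeks = Dec 31, 2010.
The report is sent to the excavator: Dec 31, 2010 + 27 days = Jan 27, 2011.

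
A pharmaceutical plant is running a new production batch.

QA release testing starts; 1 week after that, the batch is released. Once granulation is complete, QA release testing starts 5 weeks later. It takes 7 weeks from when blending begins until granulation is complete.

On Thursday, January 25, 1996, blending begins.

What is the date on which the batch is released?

Thursday, April 25, 1996

Blending begins: Jan 25, 1996.
Granulation is complete: Jan 25, 1996 + 7 weeks = Mar 14, 1996.
QA release testing starts: Mar 14, 1996 + 5 weeks = Apr 18, 1996.
The batch is released: Apr 18, 1996 + 1 week = Apr 25, 1996.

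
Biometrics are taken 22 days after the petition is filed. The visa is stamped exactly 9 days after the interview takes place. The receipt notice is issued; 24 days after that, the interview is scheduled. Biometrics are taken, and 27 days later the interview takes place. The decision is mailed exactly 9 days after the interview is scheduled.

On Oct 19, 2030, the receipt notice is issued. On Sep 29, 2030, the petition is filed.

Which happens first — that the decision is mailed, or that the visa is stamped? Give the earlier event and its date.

The receipt notice is issued: Oct 19, 2030.
The interview is scheduled: Oct 19, 2030 + 24 days = Nov 12, 2030.
The decision is mailed: Nov 12, 2030 + 9 days = Nov 21, 2030.
The petition is filed: Sep 29, 2030.
Biometrics are taken: Sep 29, 2030 + 22 days = Oct 21, 2030.
The interview takes place: Oct 21, 2030 + 27 days = Nov 17, 2030.
The visa is stamped: Nov 17, 2030 + 9 days = Nov 26, 2030.
Comparing: the decision is mailed on Nov 21, 2030 vs the visa is stamped on Nov 26, 2030. Earlier: the decision is mailed.

The decision is mailed — Nov 21, 2030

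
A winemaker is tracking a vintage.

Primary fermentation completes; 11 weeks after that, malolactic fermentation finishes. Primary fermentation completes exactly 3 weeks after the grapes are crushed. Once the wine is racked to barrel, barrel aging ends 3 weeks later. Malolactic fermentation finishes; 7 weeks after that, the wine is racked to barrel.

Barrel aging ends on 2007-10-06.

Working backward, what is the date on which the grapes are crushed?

Barrel aging ends: Oct 6, 2007.
The wine is racked to barrel: Oct 6, 2007 − 3 weeks = Sep 15, 2007.
Malolactic fermentation finishes: Sep 15, 2007 − 7 weeks = Jul 28, 2007.
Primary fermentation completes: Jul 28, 2007 − 11 weeks = May 12, 2007.
The grapes are crushed: May 12, 2007 − 3 weeks = Apr 21, 2007.

2007-04-21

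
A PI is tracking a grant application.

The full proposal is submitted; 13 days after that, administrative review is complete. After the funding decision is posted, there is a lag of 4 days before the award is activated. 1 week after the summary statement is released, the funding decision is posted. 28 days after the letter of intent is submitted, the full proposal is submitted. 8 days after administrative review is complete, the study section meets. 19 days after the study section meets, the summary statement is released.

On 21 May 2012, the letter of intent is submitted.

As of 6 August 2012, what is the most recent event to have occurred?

The funding decision is posted

The letter of intent is submitted: May 21, 2012.
The full proposal is submitted: May 21, 2012 + 28 days = Jun 18, 2012.
Administrative review is complete: Jun 18, 2012 + 13 days = Jul 1, 2012.
The study section meets: Jul 1, 2012 + 8 days = Jul 9, 2012.
The summary statement is released: Jul 9, 2012 + 19 days = Jul 28, 2012.
The funding decision is posted: Jul 28, 2012 + 1 week = Aug 4, 2012.
The award is activated: Aug 4, 2012 + 4 days = Aug 8, 2012.
Aug 6, 2012 falls between when the funding decision is posted (Aug 4, 2012) and when the award is activated (Aug 8, 2012).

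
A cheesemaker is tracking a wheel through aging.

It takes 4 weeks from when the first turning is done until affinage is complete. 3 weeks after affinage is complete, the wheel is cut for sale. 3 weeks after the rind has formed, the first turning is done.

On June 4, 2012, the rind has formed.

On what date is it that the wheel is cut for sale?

August 13, 2012

The rind has formed: Jun 4, 2012.
The first turning is done: Jun 4, 2012 + 3 weeks = Jun 25, 2012.
Affinage is complete: Jun 25, 2012 + 4 weeks = Jul 23, 2012.
The wheel is cut for sale: Jul 23, 2012 + 3 weeks = Aug 13, 2012.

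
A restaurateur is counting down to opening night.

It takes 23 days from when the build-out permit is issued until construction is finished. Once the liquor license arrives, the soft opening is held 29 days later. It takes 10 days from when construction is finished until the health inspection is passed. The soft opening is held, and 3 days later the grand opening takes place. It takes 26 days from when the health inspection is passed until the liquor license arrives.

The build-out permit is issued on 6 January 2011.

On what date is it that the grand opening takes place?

7 April 2011

The build-out permit is issued: Jan 6, 2011.
Construction is finished: Jan 6, 2011 + 23 days = Jan 29, 2011.
The health inspection is passed: Jan 29, 2011 + 10 days = Feb 8, 2011.
The liquor license arrives: Feb 8, 2011 + 26 days = Mar 6, 2011.
The soft opening is held: Mar 6, 2011 + 29 days = Apr 4, 2011.
The grand opening takes place: Apr 4, 2011 + 3 days = Apr 7, 2011.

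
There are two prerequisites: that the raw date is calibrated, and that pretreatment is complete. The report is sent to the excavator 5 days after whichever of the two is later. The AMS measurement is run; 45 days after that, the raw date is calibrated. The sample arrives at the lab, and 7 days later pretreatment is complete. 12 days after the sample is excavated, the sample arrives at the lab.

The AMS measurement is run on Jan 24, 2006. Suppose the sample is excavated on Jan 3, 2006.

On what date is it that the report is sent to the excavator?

Mar 15, 2006

The AMS measurement is run: Jan 24, 2006.
The raw date is calibrated: Jan 24, 2006 + 45 days = Mar 10, 2006.
The sample is excavated: Jan 3, 2006.
The sample arrives at the lab: Jan 3, 2006 + 12 days = Jan 15, 2006.
Pretreatment is complete: Jan 15, 2006 + 7 days = Jan 22, 2006.
Both prerequisites met — the raw date is calibrated (Mar 10, 2006), pretreatment is complete (Jan 22, 2006); the later is Mar 10, 2006.
The report is sent to the excavator: Mar 10, 2006 + 5 days = Mar 15, 2006.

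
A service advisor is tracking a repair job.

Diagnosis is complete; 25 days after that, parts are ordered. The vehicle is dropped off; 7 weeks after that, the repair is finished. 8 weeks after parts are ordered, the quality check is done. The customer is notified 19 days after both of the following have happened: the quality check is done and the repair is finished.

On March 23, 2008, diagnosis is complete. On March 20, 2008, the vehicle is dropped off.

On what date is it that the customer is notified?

Diagnosis is complete: Mar 23, 2008.
Parts are ordered: Mar 23, 2008 + 25 days = Apr 17, 2008.
The quality check is done: Apr 17, 2008 + 8 weeks = Jun 12, 2008.
The vehicle is dropped off: Mar 20, 2008.
The repair is finished: Mar 20, 2008 + 7 weeks = May 8, 2008.
Both prerequisites met — the quality check is done (Jun 12, 2008), the repair is finished (May 8, 2008); the later is Jun 12, 2008.
The customer is notified: Jun 12, 2008 + 19 days = Jul 1, 2008.

July 1, 2008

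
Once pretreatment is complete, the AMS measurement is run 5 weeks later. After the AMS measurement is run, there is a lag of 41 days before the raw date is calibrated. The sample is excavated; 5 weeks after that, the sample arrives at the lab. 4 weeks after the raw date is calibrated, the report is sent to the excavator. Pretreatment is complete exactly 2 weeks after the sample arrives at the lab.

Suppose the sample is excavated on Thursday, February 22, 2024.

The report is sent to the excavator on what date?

The sample is excavated: Feb 22, 2024.
The sample arrives at the lab: Feb 22, 2024 + 5 weeks = Mar 28, 2024.
Pretreatment is complete: Mar 28, 2024 + 2 weeks = Apr 11, 2024.
The AMS measurement is run: Apr 11, 2024 + 5 weeks = May 16, 2024.
The raw date is calibrated: May 16, 2024 + 41 days = Jun 26, 2024.
The report is sent to the excavator: Jun 26, 2024 + 4 weeks = Jul 24, 2024.

Wednesday, July 24, 2024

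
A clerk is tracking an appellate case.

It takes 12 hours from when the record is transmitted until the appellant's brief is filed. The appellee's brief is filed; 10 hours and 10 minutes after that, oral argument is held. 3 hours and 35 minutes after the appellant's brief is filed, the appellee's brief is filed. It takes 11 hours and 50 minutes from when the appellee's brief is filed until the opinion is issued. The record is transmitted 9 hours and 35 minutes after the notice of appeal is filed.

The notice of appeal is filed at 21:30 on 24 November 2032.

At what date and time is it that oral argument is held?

08:50 on 26 November 2032

The notice of appeal is filed: 21:30 Nov 24, 2032.
The record is transmitted: 21:30 Nov 24, 2032 + 9h35m = 07:05 Nov 25, 2032.
The appellant's brief is filed: 07:05 Nov 25, 2032 + 12h = 19:05 Nov 25, 2032.
The appellee's brief is filed: 19:05 Nov 25, 2032 + 3h35m = 22:40 Nov 25, 2032.
Oral argument is held: 22:40 Nov 25, 2032 + 10h10m = 08:50 Nov 26, 2032.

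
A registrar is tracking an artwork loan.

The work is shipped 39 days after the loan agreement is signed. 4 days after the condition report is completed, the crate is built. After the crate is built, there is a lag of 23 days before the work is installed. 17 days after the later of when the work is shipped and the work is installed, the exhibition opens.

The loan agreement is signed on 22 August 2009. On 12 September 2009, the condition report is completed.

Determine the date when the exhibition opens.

26 October 2009

The loan agreement is signed: Aug 22, 2009.
The work is shipped: Aug 22, 2009 + 39 days = Sep 30, 2009.
The condition report is completed: Sep 12, 2009.
The crate is built: Sep 12, 2009 + 4 days = Sep 16, 2009.
The work is installed: Sep 16, 2009 + 23 days = Oct 9, 2009.
Both prerequisites met — the work is shipped (Sep 30, 2009), the work is installed (Oct 9, 2009); the later is Oct 9, 2009.
The exhibition opens: Oct 9, 2009 + 17 days = Oct 26, 2009.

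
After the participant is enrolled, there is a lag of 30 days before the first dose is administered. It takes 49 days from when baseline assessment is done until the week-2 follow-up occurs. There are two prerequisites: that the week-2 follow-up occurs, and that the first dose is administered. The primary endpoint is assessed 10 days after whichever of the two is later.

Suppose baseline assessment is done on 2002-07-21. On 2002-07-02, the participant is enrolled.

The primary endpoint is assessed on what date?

2002-09-18

Baseline assessment is done: Jul 21, 2002.
The week-2 follow-up occurs: Jul 21, 2002 + 49 days = Sep 8, 2002.
The participant is enrolled: Jul 2, 2002.
The first dose is administered: Jul 2, 2002 + 30 days = Aug 1, 2002.
Both prerequisites met — the week-2 follow-up occurs (Sep 8, 2002), the first dose is administered (Aug 1, 2002); the later is Sep 8, 2002.
The primary endpoint is assessed: Sep 8, 2002 + 10 days = Sep 18, 2002.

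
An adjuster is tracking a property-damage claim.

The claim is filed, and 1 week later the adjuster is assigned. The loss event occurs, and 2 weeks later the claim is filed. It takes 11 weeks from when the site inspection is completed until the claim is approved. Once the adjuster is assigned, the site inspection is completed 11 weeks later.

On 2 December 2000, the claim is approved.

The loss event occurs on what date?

The claim is approved: Dec 2, 2000.
The site inspection is completed: Dec 2, 2000 − 11 weeks = Sep 16, 2000.
The adjuster is assigned: Sep 16, 2000 − 11 weeks = Jul 1, 2000.
The claim is filed: Jul 1, 2000 − 1 week = Jun 24, 2000.
The loss event occurs: Jun 24, 2000 − 2 weeks = Jun 10, 2000.

10 June 2000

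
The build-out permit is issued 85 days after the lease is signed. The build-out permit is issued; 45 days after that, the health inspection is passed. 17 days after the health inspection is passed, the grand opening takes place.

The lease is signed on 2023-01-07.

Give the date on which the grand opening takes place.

2023-06-03

The lease is signed: Jan 7, 2023.
The build-out permit is issued: Jan 7, 2023 + 85 days = Apr 2, 2023.
The health inspection is passed: Apr 2, 2023 + 45 days = May 17, 2023.
The grand opening takes place: May 17, 2023 + 17 days = Jun 3, 2023.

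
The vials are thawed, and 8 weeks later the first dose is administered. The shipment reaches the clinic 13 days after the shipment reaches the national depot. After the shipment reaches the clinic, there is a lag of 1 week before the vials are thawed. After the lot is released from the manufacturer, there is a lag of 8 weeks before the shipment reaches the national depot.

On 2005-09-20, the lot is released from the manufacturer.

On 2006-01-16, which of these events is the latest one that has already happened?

The lot is released from the manufacturer: Sep 20, 2005.
The shipment reaches the national depot: Sep 20, 2005 + 8 weeks = Nov 15, 2005.
The shipment reaches the clinic: Nov 15, 2005 + 13 days = Nov 28, 2005.
The vials are thawed: Nov 28, 2005 + 1 week = Dec 5, 2005.
The first dose is administered: Dec 5, 2005 + 8 weeks = Jan 30, 2006.
Jan 16, 2006 falls between when the vials are thawed (Dec 5, 2005) and when the first dose is administered (Jan 30, 2006).

The vials are thawed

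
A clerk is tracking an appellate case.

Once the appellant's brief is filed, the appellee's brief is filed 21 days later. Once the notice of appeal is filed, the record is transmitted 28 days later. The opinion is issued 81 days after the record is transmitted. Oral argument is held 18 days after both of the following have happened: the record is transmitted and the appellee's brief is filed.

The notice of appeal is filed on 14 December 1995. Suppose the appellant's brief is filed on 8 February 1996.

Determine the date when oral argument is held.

18 March 1996

The notice of appeal is filed: Dec 14, 1995.
The record is transmitted: Dec 14, 1995 + 28 days = Jan 11, 1996.
The appellant's brief is filed: Feb 8, 1996.
The appellee's brief is filed: Feb 8, 1996 + 21 days = Feb 29, 1996.
Both prerequisites met — the record is transmitted (Jan 11, 1996), the appellee's brief is filed (Feb 29, 1996); the later is Feb 29, 1996.
Oral argument is held: Feb 29, 1996 + 18 days = Mar 18, 1996.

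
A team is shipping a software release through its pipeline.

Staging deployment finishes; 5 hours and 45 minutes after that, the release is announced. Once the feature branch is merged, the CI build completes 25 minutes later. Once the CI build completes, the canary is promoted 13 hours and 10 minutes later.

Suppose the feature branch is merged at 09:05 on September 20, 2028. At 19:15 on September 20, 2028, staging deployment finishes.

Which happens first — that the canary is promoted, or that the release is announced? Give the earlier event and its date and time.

The feature branch is merged: 09:05 Sep 20, 2028.
The CI build completes: 09:05 Sep 20, 2028 + 25m = 09:30 Sep 20, 2028.
The canary is promoted: 09:30 Sep 20, 2028 + 13h10m = 22:40 Sep 20, 2028.
Staging deployment finishes: 19:15 Sep 20, 2028.
The release is announced: 19:15 Sep 20, 2028 + 5h45m = 01:00 Sep 21, 2028.
Comparing: the canary is promoted at 22:40 Sep 20, 2028 vs the release is announced at 01:00 Sep 21, 2028. Earlier: the canary is promoted.

The canary is promoted — 22:40 on September 20, 2028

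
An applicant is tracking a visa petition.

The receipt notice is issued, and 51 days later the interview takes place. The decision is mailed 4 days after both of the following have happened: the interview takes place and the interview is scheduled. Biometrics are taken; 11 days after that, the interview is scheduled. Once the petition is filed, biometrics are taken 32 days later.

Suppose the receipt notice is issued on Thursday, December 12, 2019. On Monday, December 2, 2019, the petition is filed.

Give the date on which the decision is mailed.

Wednesday, February 5, 2020

The receipt notice is issued: Dec 12, 2019.
The interview takes place: Dec 12, 2019 + 51 days = Feb 1, 2020.
The petition is filed: Dec 2, 2019.
Biometrics are taken: Dec 2, 2019 + 32 days = Jan 3, 2020.
The interview is scheduled: Jan 3, 2020 + 11 days = Jan 14, 2020.
Both prerequisites met — the interview takes place (Feb 1, 2020), the interview is scheduled (Jan 14, 2020); the later is Feb 1, 2020.
The decision is mailed: Feb 1, 2020 + 4 days = Feb 5, 2020.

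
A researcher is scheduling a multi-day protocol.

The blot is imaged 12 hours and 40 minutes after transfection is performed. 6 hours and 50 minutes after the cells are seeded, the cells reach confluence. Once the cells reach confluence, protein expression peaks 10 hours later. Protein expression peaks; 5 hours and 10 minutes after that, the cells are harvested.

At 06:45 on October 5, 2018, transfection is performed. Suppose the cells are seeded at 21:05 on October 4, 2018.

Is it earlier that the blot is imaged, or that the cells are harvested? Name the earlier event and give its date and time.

Transfection is performed: 06:45 Oct 5, 2018.
The blot is imaged: 06:45 Oct 5, 2018 + 12h40m = 19:25 Oct 5, 2018.
The cells are seeded: 21:05 Oct 4, 2018.
The cells reach confluence: 21:05 Oct 4, 2018 + 6h50m = 03:55 Oct 5, 2018.
Protein expression peaks: 03:55 Oct 5, 2018 + 10h = 13:55 Oct 5, 2018.
The cells are harvested: 13:55 Oct 5, 2018 + 5h10m = 19:05 Oct 5, 2018.
Comparing: the blot is imaged at 19:25 Oct 5, 2018 vs the cells are harvested at 19:05 Oct 5, 2018. Earlier: the cells are harvested.

The cells are harvested — 19:05 on October 5, 2018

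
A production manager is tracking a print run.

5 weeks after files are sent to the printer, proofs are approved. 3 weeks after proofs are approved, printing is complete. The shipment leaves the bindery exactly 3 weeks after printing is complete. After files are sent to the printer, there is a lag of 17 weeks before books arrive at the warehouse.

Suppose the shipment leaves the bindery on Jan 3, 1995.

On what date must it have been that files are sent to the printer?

Oct 18, 1994

The shipment leaves the bindery: Jan 3, 1995.
Printing is complete: Jan 3, 1995 − 3 weeks = Dec 13, 1994.
Proofs are approved: Dec 13, 1994 − 3 weeks = Nov 22, 1994.
Files are sent to the printer: Nov 22, 1994 − 5 weeks = Oct 18, 1994.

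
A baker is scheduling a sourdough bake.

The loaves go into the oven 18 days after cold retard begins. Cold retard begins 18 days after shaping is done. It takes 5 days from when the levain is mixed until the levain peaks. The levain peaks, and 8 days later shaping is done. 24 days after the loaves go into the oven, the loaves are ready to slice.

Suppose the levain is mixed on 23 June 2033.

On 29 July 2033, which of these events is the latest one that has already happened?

The levain is mixed: Jun 23, 2033.
The levain peaks: Jun 23, 2033 + 5 days = Jun 28, 2033.
Shaping is done: Jun 28, 2033 + 8 days = Jul 6, 2033.
Cold retard begins: Jul 6, 2033 + 18 days = Jul 24, 2033.
The loaves go into the oven: Jul 24, 2033 + 18 days = Aug 11, 2033.
The loaves are ready to slice: Aug 11, 2033 + 24 days = Sep 4, 2033.
Jul 29, 2033 falls between when cold retard begins (Jul 24, 2033) and when the loaves go into the oven (Aug 11, 2033).

Cold retard begins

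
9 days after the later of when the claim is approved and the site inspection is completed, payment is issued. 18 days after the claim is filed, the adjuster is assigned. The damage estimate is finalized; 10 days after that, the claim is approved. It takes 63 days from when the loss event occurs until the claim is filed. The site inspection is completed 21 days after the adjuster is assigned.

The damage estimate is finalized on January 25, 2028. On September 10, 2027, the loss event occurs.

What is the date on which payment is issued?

The damage estimate is finalized: Jan 25, 2028.
The claim is approved: Jan 25, 2028 + 10 days = Feb 4, 2028.
The loss event occurs: Sep 10, 2027.
The claim is filed: Sep 10, 2027 + 63 days = Nov 12, 2027.
The adjuster is assigned: Nov 12, 2027 + 18 days = Nov 30, 2027.
The site inspection is completed: Nov 30, 2027 + 21 days = Dec 21, 2027.
Both prerequisites met — the claim is approved (Feb 4, 2028), the site inspection is completed (Dec 21, 2027); the later is Feb 4, 2028.
Payment is issued: Feb 4, 2028 + 9 days = Feb 13, 2028.

February 13, 2028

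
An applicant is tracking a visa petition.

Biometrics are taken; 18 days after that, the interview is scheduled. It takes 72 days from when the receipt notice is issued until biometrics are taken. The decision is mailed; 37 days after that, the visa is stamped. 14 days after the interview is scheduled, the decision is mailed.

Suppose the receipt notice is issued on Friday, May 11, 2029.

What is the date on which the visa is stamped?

The receipt notice is issued: May 11, 2029.
Biometrics are taken: May 11, 2029 + 72 days = Jul 22, 2029.
The interview is scheduled: Jul 22, 2029 + 18 days = Aug 9, 2029.
The decision is mailed: Aug 9, 2029 + 14 days = Aug 23, 2029.
The visa is stamped: Aug 23, 2029 + 37 days = Sep 29, 2029.

Saturday, September 29, 2029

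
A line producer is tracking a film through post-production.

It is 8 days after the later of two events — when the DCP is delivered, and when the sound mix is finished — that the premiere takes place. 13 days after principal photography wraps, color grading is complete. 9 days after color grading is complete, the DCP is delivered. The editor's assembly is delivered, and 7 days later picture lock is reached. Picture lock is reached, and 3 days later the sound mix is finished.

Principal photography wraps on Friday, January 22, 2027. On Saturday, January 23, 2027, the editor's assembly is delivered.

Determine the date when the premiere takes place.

Principal photography wraps: Jan 22, 2027.
Color grading is complete: Jan 22, 2027 + 13 days = Feb 4, 2027.
The DCP is delivered: Feb 4, 2027 + 9 days = Feb 13, 2027.
The editor's assembly is delivered: Jan 23, 2027.
Picture lock is reached: Jan 23, 2027 + 7 days = Jan 30, 2027.
The sound mix is finished: Jan 30, 2027 + 3 days = Feb 2, 2027.
Both prerequisites met — the DCP is delivered (Feb 13, 2027), the sound mix is finished (Feb 2, 2027); the later is Feb 13, 2027.
The premiere takes place: Feb 13, 2027 + 8 days = Feb 21, 2027.

Sunday, February 21, 2027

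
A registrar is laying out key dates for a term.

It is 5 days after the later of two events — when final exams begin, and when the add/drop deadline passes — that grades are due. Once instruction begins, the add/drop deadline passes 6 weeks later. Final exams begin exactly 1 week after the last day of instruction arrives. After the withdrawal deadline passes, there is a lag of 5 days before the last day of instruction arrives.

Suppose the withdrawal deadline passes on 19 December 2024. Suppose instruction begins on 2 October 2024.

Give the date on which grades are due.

The withdrawal deadline passes: Dec 19, 2024.
The last day of instruction arrives: Dec 19, 2024 + 5 days = Dec 24, 2024.
Final exams begin: Dec 24, 2024 + 1 week = Dec 31, 2024.
Instruction begins: Oct 2, 2024.
The add/drop deadline passes: Oct 2, 2024 + 6 weeks = Nov 13, 2024.
Both prerequisites met — final exams begin (Dec 31, 2024), the add/drop deadline passes (Nov 13, 2024); the later is Dec 31, 2024.
Grades are due: Dec 31, 2024 + 5 days = Jan 5, 2025.

5 January 2025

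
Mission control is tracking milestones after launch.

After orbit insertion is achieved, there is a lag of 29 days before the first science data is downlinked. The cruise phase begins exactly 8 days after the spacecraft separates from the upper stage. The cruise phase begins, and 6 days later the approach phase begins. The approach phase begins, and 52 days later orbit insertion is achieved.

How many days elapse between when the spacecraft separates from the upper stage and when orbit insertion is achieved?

66 days

Causal path: the spacecraft separates from the upper stage → the cruise phase begins → the approach phase begins → orbit insertion is achieved.
Total delay along the path: 8 + 6 + 52 = 66 days.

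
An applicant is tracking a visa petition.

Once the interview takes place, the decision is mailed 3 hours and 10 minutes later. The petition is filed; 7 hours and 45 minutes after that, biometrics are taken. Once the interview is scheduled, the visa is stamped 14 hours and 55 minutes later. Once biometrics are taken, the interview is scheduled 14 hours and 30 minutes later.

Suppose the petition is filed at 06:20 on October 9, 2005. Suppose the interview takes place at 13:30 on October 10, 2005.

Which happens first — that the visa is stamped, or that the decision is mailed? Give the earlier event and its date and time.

The petition is filed: 06:20 Oct 9, 2005.
Biometrics are taken: 06:20 Oct 9, 2005 + 7h45m = 14:05 Oct 9, 2005.
The interview is scheduled: 14:05 Oct 9, 2005 + 14h30m = 04:35 Oct 10, 2005.
The visa is stamped: 04:35 Oct 10, 2005 + 14h55m = 19:30 Oct 10, 2005.
The interview takes place: 13:30 Oct 10, 2005.
The decision is mailed: 13:30 Oct 10, 2005 + 3h10m = 16:40 Oct 10, 2005.
Comparing: the visa is stamped at 19:30 Oct 10, 2005 vs the decision is mailed at 16:40 Oct 10, 2005. Earlier: the decision is mailed.

The decision is mailed — 16:40 on October 10, 2005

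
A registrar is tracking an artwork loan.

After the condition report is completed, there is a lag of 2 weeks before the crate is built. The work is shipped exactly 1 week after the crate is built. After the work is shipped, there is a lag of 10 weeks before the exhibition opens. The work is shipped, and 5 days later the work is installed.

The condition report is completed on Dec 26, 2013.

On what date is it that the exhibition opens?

Mar 27, 2014

The condition report is completed: Dec 26, 2013.
The crate is built: Dec 26, 2013 + 2 weeks = Jan 9, 2014.
The work is shipped: Jan 9, 2014 + 1 week = Jan 16, 2014.
The exhibition opens: Jan 16, 2014 + 10 weeks = Mar 27, 2014.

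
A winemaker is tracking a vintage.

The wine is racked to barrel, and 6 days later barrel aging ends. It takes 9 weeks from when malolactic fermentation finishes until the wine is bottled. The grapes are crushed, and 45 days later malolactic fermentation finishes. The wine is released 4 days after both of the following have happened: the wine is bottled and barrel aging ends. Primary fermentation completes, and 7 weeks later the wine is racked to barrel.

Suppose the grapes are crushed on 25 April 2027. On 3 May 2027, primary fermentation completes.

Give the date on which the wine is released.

The grapes are crushed: Apr 25, 2027.
Malolactic fermentation finishes: Apr 25, 2027 + 45 days = Jun 9, 2027.
The wine is bottled: Jun 9, 2027 + 9 weeks = Aug 11, 2027.
Primary fermentation completes: May 3, 2027.
The wine is racked to barrel: May 3, 2027 + 7 weeks = Jun 21, 2027.
Barrel aging ends: Jun 21, 2027 + 6 days = Jun 27, 2027.
Both prerequisites met — the wine is bottled (Aug 11, 2027), barrel aging ends (Jun 27, 2027); the later is Aug 11, 2027.
The wine is released: Aug 11, 2027 + 4 days = Aug 15, 2027.

15 August 2027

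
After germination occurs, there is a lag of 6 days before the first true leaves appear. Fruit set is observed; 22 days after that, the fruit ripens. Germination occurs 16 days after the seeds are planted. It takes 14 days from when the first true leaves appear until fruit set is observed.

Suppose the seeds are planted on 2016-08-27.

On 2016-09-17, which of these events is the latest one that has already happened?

The seeds are planted: Aug 27, 2016.
Germination occurs: Aug 27, 2016 + 16 days = Sep 12, 2016.
The first true leaves appear: Sep 12, 2016 + 6 days = Sep 18, 2016.
Fruit set is observed: Sep 18, 2016 + 14 days = Oct 2, 2016.
The fruit ripens: Oct 2, 2016 + 22 days = Oct 24, 2016.
Sep 17, 2016 falls between when germination occurs (Sep 12, 2016) and when the first true leaves appear (Sep 18, 2016).

Germination occurs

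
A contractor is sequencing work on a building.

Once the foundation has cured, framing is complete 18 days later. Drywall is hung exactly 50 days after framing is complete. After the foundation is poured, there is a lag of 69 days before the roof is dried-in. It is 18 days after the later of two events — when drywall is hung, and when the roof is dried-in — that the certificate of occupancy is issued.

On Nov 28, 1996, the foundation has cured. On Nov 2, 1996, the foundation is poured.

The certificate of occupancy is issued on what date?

Feb 22, 1997

The foundation has cured: Nov 28, 1996.
Framing is complete: Nov 28, 1996 + 18 days = Dec 16, 1996.
Drywall is hung: Dec 16, 1996 + 50 days = Feb 4, 1997.
The foundation is poured: Nov 2, 1996.
The roof is dried-in: Nov 2, 1996 + 69 days = Jan 10, 1997.
Both prerequisites met — drywall is hung (Feb 4, 1997), the roof is dried-in (Jan 10, 1997); the later is Feb 4, 1997.
The certificate of occupancy is issued: Feb 4, 1997 + 18 days = Feb 22, 1997.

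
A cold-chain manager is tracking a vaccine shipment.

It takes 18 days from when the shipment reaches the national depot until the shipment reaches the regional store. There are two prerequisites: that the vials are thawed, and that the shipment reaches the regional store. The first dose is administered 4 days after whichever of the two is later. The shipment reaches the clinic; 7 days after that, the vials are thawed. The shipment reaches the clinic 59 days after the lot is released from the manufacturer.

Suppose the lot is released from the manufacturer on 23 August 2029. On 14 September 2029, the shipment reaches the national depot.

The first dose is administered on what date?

1 November 2029

The lot is released from the manufacturer: Aug 23, 2029.
The shipment reaches the clinic: Aug 23, 2029 + 59 days = Oct 21, 2029.
The vials are thawed: Oct 21, 2029 + 7 days = Oct 28, 2029.
The shipment reaches the national depot: Sep 14, 2029.
The shipment reaches the regional store: Sep 14, 2029 + 18 days = Oct 2, 2029.
Both prerequisites met — the vials are thawed (Oct 28, 2029), the shipment reaches the regional store (Oct 2, 2029); the later is Oct 28, 2029.
The first dose is administered: Oct 28, 2029 + 4 days = Nov 1, 2029.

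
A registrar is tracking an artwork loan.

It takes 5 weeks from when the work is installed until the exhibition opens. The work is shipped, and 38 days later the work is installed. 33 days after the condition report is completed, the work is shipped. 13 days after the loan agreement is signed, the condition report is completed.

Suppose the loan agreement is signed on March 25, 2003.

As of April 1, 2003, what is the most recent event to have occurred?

The loan agreement is signed: Mar 25, 2003.
The condition report is completed: Mar 25, 2003 + 13 days = Apr 7, 2003.
The work is shipped: Apr 7, 2003 + 33 days = May 10, 2003.
The work is installed: May 10, 2003 + 38 days = Jun 17, 2003.
The exhibition opens: Jun 17, 2003 + 5 weeks = Jul 22, 2003.
Apr 1, 2003 falls between when the loan agreement is signed (Mar 25, 2003) and when the condition report is completed (Apr 7, 2003).

The loan agreement is signed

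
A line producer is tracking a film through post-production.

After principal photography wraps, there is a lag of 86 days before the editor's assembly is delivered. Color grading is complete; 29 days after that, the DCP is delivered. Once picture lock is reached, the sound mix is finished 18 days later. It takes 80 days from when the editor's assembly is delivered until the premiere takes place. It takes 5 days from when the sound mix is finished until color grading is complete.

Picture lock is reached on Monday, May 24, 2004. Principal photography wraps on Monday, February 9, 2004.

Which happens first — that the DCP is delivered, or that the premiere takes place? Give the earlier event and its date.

Picture lock is reached: May 24, 2004.
The sound mix is finished: May 24, 2004 + 18 days = Jun 11, 2004.
Color grading is complete: Jun 11, 2004 + 5 days = Jun 16, 2004.
The DCP is delivered: Jun 16, 2004 + 29 days = Jul 15, 2004.
Principal photography wraps: Feb 9, 2004.
The editor's assembly is delivered: Feb 9, 2004 + 86 days = May 5, 2004.
The premiere takes place: May 5, 2004 + 80 days = Jul 24, 2004.
Comparing: the DCP is delivered on Jul 15, 2004 vs the premiere takes place on Jul 24, 2004. Earlier: the DCP is delivered.

The DCP is delivered — Thursday, July 15, 2004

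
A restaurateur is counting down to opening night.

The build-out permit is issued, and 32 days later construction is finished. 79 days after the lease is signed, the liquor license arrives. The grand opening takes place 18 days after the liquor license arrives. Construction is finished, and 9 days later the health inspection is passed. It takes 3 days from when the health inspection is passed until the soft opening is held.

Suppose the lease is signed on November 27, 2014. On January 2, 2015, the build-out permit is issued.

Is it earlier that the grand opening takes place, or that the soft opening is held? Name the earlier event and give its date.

The lease is signed: Nov 27, 2014.
The liquor license arrives: Nov 27, 2014 + 79 days = Feb 14, 2015.
The grand opening takes place: Feb 14, 2015 + 18 days = Mar 4, 2015.
The build-out permit is issued: Jan 2, 2015.
Construction is finished: Jan 2, 2015 + 32 days = Feb 3, 2015.
The health inspection is passed: Feb 3, 2015 + 9 days = Feb 12, 2015.
The soft opening is held: Feb 12, 2015 + 3 days = Feb 15, 2015.
Comparing: the grand opening takes place on Mar 4, 2015 vs the soft opening is held on Feb 15, 2015. Earlier: the soft opening is held.

The soft opening is held — February 15, 2015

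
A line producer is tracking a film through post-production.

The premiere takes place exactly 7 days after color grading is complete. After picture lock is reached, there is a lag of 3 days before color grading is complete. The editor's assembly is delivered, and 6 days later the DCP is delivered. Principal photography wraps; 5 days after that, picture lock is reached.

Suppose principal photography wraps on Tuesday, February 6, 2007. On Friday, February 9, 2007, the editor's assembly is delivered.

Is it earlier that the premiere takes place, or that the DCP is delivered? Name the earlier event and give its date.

The DCP is delivered — Thursday, February 15, 2007

Principal photography wraps: Feb 6, 2007.
Picture lock is reached: Feb 6, 2007 + 5 days = Feb 11, 2007.
Color grading is complete: Feb 11, 2007 + 3 days = Feb 14, 2007.
The premiere takes place: Feb 14, 2007 + 7 days = Feb 21, 2007.
The editor's assembly is delivered: Feb 9, 2007.
The DCP is delivered: Feb 9, 2007 + 6 days = Feb 15, 2007.
Comparing: the premiere takes place on Feb 21, 2007 vs the DCP is delivered on Feb 15, 2007. Earlier: the DCP is delivered.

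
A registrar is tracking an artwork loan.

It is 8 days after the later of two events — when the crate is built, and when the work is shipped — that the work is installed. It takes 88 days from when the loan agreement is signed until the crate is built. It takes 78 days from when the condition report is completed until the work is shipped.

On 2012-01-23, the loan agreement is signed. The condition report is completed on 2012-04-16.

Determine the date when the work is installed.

The loan agreement is signed: Jan 23, 2012.
The crate is built: Jan 23, 2012 + 88 days = Apr 20, 2012.
The condition report is completed: Apr 16, 2012.
The work is shipped: Apr 16, 2012 + 78 days = Jul 3, 2012.
Both prerequisites met — the crate is built (Apr 20, 2012), the work is shipped (Jul 3, 2012); the later is Jul 3, 2012.
The work is installed: Jul 3, 2012 + 8 days = Jul 11, 2012.

2012-07-11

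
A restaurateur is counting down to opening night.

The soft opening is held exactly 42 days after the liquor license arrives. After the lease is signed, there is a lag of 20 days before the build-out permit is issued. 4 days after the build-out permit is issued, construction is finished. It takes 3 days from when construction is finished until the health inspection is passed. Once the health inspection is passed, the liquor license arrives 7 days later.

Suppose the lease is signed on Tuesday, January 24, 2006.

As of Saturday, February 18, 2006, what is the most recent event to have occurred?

Construction is finished

The lease is signed: Jan 24, 2006.
The build-out permit is issued: Jan 24, 2006 + 20 days = Feb 13, 2006.
Construction is finished: Feb 13, 2006 + 4 days = Feb 17, 2006.
The health inspection is passed: Feb 17, 2006 + 3 days = Feb 20, 2006.
The liquor license arrives: Feb 20, 2006 + 7 days = Feb 27, 2006.
The soft opening is held: Feb 27, 2006 + 42 days = Apr 10, 2006.
Feb 18, 2006 falls between when construction is finished (Feb 17, 2006) and when the health inspection is passed (Feb 20, 2006).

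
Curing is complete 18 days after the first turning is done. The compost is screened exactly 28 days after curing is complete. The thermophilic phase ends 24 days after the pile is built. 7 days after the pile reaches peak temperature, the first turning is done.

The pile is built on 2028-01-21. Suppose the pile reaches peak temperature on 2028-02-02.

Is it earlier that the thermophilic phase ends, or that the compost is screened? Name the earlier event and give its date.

The thermophilic phase ends — 2028-02-14

The pile is built: Jan 21, 2028.
The thermophilic phase ends: Jan 21, 2028 + 24 days = Feb 14, 2028.
The pile reaches peak temperature: Feb 2, 2028.
The first turning is done: Feb 2, 2028 + 7 days = Feb 9, 2028.
Curing is complete: Feb 9, 2028 + 18 days = Feb 27, 2028.
The compost is screened: Feb 27, 2028 + 28 days = Mar 26, 2028.
Comparing: the thermophilic phase ends on Feb 14, 2028 vs the compost is screened on Mar 26, 2028. Earlier: the thermophilic phase ends.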